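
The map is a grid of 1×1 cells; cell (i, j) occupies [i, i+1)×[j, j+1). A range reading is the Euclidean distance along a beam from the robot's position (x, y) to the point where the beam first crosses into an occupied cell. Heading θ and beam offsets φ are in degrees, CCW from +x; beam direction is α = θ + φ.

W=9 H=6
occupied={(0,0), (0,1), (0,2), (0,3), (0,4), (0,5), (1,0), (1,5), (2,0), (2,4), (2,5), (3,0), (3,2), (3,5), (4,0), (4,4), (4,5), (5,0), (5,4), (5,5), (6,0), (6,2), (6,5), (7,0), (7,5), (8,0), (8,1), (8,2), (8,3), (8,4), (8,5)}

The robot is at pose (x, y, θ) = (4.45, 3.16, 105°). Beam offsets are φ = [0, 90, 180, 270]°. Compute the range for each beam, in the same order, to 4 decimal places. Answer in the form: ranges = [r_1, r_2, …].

ranges = [0.8696, 0.6182, 2.2362, 3.6752]

beam 1: φ=0°, α=105°
  direction (-0.2588, 0.9659); cell (4,3); t to first gridline: x 1.7387, y 0.8696 (then +3.8637 / +1.0353)
    (4,4) via y @ 0.8696  # hit
  → r_1 = 0.8696
beam 2: φ=90°, α=195°
  direction (-0.9659, -0.2588); cell (4,3); t to first gridline: x 0.4659, y 0.6182 (then +1.0353 / +3.8637)
    (3,3) via x @ 0.4659
    (3,2) via y @ 0.6182  # hit
  → r_2 = 0.6182
beam 3: φ=180°, α=285°
  direction (0.2588, -0.9659); cell (4,3); t to first gridline: x 2.1250, y 0.1656 (then +3.8637 / +1.0353)
    (4,2) via y @ 0.1656
    (4,1) via y @ 1.2009
    (5,1) via x @ 2.1250
    (5,0) via y @ 2.2362  # hit
  → r_3 = 2.2362
beam 4: φ=270°, α=15°
  direction (0.9659, 0.2588); cell (4,3); t to first gridline: x 0.5694, y 3.2455 (then +1.0353 / +3.8637)
    (5,3) via x @ 0.5694
    (6,3) via x @ 1.6047
    (7,3) via x @ 2.6400
    (7,4) via y @ 3.2455
    (8,4) via x @ 3.6752  # hit
  → r_4 = 3.6752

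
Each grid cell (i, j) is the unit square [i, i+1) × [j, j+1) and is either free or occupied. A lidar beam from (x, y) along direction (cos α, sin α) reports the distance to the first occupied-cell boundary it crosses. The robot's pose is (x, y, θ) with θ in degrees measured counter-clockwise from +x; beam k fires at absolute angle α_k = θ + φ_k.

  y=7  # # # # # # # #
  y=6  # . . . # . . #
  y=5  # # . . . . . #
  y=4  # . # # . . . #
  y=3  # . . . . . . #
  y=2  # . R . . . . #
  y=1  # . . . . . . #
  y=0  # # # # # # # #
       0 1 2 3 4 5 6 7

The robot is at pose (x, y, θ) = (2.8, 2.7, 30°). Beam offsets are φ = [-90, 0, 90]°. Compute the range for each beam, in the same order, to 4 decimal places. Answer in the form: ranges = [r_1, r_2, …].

ranges = [1.9630, 4.8497, 1.5011]

beam 1: φ=-90°, α=300°
  dir = (cos 300°, sin 300°) = (0.5000, -0.8660); from cell (2,2)
  next x-line at t=0.4000, next y-line at t=0.8083; Δt_x=2.0000, Δt_y=1.1547
    x: enter (3,2) at t=0.4000
    y: enter (3,1) at t=0.8083
    y: enter (3,0) at t=1.9630 ← occupied
  → r_1 = 1.9630
beam 2: φ=0°, α=30°
  dir = (cos 30°, sin 30°) = (0.8660, 0.5000); from cell (2,2)
  next x-line at t=0.2309, next y-line at t=0.6000; Δt_x=1.1547, Δt_y=2.0000
    x: enter (3,2) at t=0.2309
    y: enter (3,3) at t=0.6000
    x: enter (4,3) at t=1.3856
    x: enter (5,3) at t=2.5403
    y: enter (5,4) at t=2.6000
    x: enter (6,4) at t=3.6950
    y: enter (6,5) at t=4.6000
    x: enter (7,5) at t=4.8497 ← occupied
  → r_2 = 4.8497
beam 3: φ=90°, α=120°
  dir = (cos 120°, sin 120°) = (-0.5000, 0.8660); from cell (2,2)
  next x-line at t=1.6000, next y-line at t=0.3464; Δt_x=2.0000, Δt_y=1.1547
    y: enter (2,3) at t=0.3464
    y: enter (2,4) at t=1.5011 ← occupied
  → r_3 = 1.5011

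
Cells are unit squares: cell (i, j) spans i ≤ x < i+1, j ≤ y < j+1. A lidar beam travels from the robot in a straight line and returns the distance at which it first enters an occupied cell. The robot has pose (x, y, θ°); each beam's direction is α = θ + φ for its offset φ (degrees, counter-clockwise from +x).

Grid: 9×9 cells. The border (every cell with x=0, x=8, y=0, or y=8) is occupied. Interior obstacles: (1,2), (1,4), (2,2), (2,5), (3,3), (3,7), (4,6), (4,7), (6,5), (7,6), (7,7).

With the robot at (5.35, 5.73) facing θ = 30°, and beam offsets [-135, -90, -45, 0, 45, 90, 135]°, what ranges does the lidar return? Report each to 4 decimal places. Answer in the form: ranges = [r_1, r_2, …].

beam 1: φ=-135°, α=255°
  cosα=-0.2588 sinα=-0.9659 | (5,5) | tMaxX 1.3523 tMaxY 0.7558 | tΔX 3.8637 tΔY 1.0353
    t=0.7558 [y] (5,4)
    t=1.3523 [x] (4,4)
    t=1.7910 [y] (4,3)
    t=2.8263 [y] (4,2)
    t=3.8616 [y] (4,1)
    t=4.8969 [y] (4,0) — stop
  → r_1 = 4.8969
beam 2: φ=-90°, α=300°
  cosα=0.5000 sinα=-0.8660 | (5,5) | tMaxX 1.3000 tMaxY 0.8429 | tΔX 2.0000 tΔY 1.1547
    t=0.8429 [y] (5,4)
    t=1.3000 [x] (6,4)
    t=1.9976 [y] (6,3)
    t=3.1523 [y] (6,2)
    t=3.3000 [x] (7,2)
    t=4.3070 [y] (7,1)
    t=5.3000 [x] (8,1) — stop
  → r_2 = 5.3000
beam 3: φ=-45°, α=345°
  cosα=0.9659 sinα=-0.2588 | (5,5) | tMaxX 0.6729 tMaxY 2.8205 | tΔX 1.0353 tΔY 3.8637
    t=0.6729 [x] (6,5) — stop
  → r_3 = 0.6729
beam 4: φ=0°, α=30°
  cosα=0.8660 sinα=0.5000 | (5,5) | tMaxX 0.7506 tMaxY 0.5400 | tΔX 1.1547 tΔY 2.0000
    t=0.5400 [y] (5,6)
    t=0.7506 [x] (6,6)
    t=1.9053 [x] (7,6) — stop
  → r_4 = 1.9053
beam 5: φ=45°, α=75°
  cosα=0.2588 sinα=0.9659 | (5,5) | tMaxX 2.5114 tMaxY 0.2795 | tΔX 3.8637 tΔY 1.0353
    t=0.2795 [y] (5,6)
    t=1.3148 [y] (5,7)
    t=2.3501 [y] (5,8) — stop
  → r_5 = 2.3501
beam 6: φ=90°, α=120°
  cosα=-0.5000 sinα=0.8660 | (5,5) | tMaxX 0.7000 tMaxY 0.3118 | tΔX 2.0000 tΔY 1.1547
    t=0.3118 [y] (5,6)
    t=0.7000 [x] (4,6) — stop
  → r_6 = 0.7000
beam 7: φ=135°, α=165°
  cosα=-0.9659 sinα=0.2588 | (5,5) | tMaxX 0.3623 tMaxY 1.0432 | tΔX 1.0353 tΔY 3.8637
    t=0.3623 [x] (4,5)
    t=1.0432 [y] (4,6) — stop
  → r_7 = 1.0432

ranges = [4.8969, 5.3000, 0.6729, 1.9053, 2.3501, 0.7000, 1.0432]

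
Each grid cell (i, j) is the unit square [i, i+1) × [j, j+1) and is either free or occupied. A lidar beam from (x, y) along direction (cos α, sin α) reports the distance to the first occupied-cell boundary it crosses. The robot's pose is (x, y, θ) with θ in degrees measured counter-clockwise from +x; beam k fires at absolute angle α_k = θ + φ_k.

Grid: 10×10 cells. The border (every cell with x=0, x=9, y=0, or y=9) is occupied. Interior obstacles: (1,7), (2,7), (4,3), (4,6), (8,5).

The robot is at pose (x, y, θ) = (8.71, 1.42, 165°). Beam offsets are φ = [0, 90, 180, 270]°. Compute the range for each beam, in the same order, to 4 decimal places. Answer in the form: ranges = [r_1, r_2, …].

ranges = [7.9820, 0.4348, 0.3002, 1.1205]

beam 1: φ=0°, α=165°
  d=(-0.9659,0.2588)  start (8,1)  tX=0.7350 tY=2.2409  stride 1/|dx|=1.0353 1/|dy|=3.8637
    cross x-line → (7,1), t=0.7350
    cross x-line → (6,1), t=1.7703
    cross y-line → (6,2), t=2.2409
    cross x-line → (5,2), t=2.8056
    cross x-line → (4,2), t=3.8409
    cross x-line → (3,2), t=4.8762
    cross x-line → (2,2), t=5.9114
    cross y-line → (2,3), t=6.1047
    cross x-line → (1,3), t=6.9467
    cross x-line → (0,3), t=7.9820 (wall)
  → r_1 = 7.9820
beam 2: φ=90°, α=255°
  d=(-0.2588,-0.9659)  start (8,1)  tX=2.7432 tY=0.4348  stride 1/|dx|=3.8637 1/|dy|=1.0353
    cross y-line → (8,0), t=0.4348 (wall)
  → r_2 = 0.4348
beam 3: φ=180°, α=345°
  d=(0.9659,-0.2588)  start (8,1)  tX=0.3002 tY=1.6228  stride 1/|dx|=1.0353 1/|dy|=3.8637
    cross x-line → (9,1), t=0.3002 (wall)
  → r_3 = 0.3002
beam 4: φ=270°, α=75°
  d=(0.2588,0.9659)  start (8,1)  tX=1.1205 tY=0.6005  stride 1/|dx|=3.8637 1/|dy|=1.0353
    cross y-line → (8,2), t=0.6005
    cross x-line → (9,2), t=1.1205 (wall)
  → r_4 = 1.1205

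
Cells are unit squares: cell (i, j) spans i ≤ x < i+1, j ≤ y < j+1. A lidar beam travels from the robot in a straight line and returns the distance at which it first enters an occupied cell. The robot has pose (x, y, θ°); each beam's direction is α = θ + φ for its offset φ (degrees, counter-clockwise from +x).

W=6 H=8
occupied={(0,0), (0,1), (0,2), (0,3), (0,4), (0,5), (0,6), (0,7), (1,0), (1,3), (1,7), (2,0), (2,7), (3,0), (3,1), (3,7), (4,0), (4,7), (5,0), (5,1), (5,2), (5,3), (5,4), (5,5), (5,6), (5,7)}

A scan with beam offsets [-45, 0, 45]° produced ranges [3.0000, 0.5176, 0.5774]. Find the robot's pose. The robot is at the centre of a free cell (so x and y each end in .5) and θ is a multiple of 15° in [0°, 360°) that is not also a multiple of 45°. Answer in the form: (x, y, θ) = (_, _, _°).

The pose lattice has 22·16 = 352 candidates. Test each by forward raycasting.
  (2.5, 6.5, 120°): beam 1 = 0.5176 ≠ 3.0000 ✗
  (2.5, 3.5, 210°): beam 1 = 0.5176 ≠ 3.0000 ✗
  (4.5, 3.5, 345°): beam 1 = 1.0000 ≠ 3.0000 ✗
  (4.5, 2.5, 300°): beam 1 = 1.5529 ≠ 3.0000 ✗
  …
  (2.5, 3.5, 165°): r_1=3.0000, r_2=0.5176, r_3=0.5774 — all match ✓
Only this pose fits every beam.

(x, y, θ) = (2.5, 3.5, 165°)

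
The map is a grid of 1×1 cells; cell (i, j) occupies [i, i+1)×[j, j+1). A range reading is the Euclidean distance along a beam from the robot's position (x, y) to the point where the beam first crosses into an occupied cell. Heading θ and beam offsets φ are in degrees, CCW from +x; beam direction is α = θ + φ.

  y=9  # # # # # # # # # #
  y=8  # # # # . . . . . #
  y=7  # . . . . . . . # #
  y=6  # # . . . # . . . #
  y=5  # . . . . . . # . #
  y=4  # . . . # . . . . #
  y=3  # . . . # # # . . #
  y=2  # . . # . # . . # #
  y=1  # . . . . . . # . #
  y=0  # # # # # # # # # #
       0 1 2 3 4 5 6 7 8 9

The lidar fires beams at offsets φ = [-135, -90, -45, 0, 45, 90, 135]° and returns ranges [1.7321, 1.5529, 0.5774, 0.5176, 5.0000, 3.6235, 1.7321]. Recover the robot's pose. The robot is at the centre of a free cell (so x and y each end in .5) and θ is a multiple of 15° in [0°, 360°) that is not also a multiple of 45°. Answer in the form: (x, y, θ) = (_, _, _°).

Candidates: 49 free-cell centres × 16 headings = 784 poses. Raycast each; keep the one whose scan matches to 4 dp.
  (5.5, 8.5, 210°): beam 1 = 0.5176 ≠ 1.7321 ✗
  (6.5, 5.5, 120°): beam 1 = 0.5176 ≠ 1.7321 ✗
  (7.5, 4.5, 345°): beam 1 = 1.0000 ≠ 1.7321 ✗
  …
  (2.5, 2.5, 15°): r_1=1.7321, r_2=1.5529, r_3=0.5774, r_4=0.5176, r_5=5.0000, r_6=3.6235, r_7=1.7321 — all match ✓
Only this pose fits every beam.

(x, y, θ) = (2.5, 2.5, 15°)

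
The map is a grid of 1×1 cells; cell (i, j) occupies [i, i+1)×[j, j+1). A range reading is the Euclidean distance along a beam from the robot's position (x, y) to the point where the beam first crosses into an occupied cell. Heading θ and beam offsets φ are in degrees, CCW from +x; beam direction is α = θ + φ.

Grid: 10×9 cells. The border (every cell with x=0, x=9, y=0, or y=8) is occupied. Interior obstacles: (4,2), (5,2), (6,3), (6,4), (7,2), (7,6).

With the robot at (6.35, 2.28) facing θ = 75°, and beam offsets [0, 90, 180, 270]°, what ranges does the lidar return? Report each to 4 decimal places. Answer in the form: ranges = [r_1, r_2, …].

ranges = [0.7454, 0.3623, 1.3252, 0.6729]

beam 1: φ=0°, α=75°
  cosα=0.2588 sinα=0.9659 | (6,2) | tMaxX 2.5114 tMaxY 0.7454 | tΔX 3.8637 tΔY 1.0353
    t=0.7454 [y] (6,3) — stop
  → r_1 = 0.7454
beam 2: φ=90°, α=165°
  cosα=-0.9659 sinα=0.2588 | (6,2) | tMaxX 0.3623 tMaxY 2.7819 | tΔX 1.0353 tΔY 3.8637
    t=0.3623 [x] (5,2) — stop
  → r_2 = 0.3623
beam 3: φ=180°, α=255°
  cosα=-0.2588 sinα=-0.9659 | (6,2) | tMaxX 1.3523 tMaxY 0.2899 | tΔX 3.8637 tΔY 1.0353
    t=0.2899 [y] (6,1)
    t=1.3252 [y] (6,0) — stop
  → r_3 = 1.3252
beam 4: φ=270°, α=345°
  cosα=0.9659 sinα=-0.2588 | (6,2) | tMaxX 0.6729 tMaxY 1.0818 | tΔX 1.0353 tΔY 3.8637
    t=0.6729 [x] (7,2) — stop
  → r_4 = 0.6729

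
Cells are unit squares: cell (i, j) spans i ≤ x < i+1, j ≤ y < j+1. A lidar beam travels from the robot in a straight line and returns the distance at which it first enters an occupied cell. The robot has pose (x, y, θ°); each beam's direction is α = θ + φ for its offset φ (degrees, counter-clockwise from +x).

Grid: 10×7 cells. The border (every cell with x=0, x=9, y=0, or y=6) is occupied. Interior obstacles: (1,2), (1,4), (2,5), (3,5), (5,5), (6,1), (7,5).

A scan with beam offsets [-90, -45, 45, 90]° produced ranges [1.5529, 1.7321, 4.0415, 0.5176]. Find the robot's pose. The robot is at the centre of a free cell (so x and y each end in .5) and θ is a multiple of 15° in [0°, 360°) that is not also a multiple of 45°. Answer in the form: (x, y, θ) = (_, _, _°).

Candidates: 33 free-cell centres × 16 headings = 528 poses. Raycast each; keep the one whose scan matches to 4 dp.
  (7.5, 1.5, 195°): beam 1 = 4.6587 ≠ 1.5529 ✗
  (6.5, 5.5, 105°): beam 1 = 0.5176 ≠ 1.5529 ✗
  (8.5, 1.5, 120°): beam 1 = 0.5774 ≠ 1.5529 ✗
  …
  (7.5, 1.5, 75°): r_1=1.5529, r_2=1.7321, r_3=4.0415, r_4=0.5176 — all match ✓
Unique over the lattice → pose = (7.5, 1.5, 75°).

(x, y, θ) = (7.5, 1.5, 75°)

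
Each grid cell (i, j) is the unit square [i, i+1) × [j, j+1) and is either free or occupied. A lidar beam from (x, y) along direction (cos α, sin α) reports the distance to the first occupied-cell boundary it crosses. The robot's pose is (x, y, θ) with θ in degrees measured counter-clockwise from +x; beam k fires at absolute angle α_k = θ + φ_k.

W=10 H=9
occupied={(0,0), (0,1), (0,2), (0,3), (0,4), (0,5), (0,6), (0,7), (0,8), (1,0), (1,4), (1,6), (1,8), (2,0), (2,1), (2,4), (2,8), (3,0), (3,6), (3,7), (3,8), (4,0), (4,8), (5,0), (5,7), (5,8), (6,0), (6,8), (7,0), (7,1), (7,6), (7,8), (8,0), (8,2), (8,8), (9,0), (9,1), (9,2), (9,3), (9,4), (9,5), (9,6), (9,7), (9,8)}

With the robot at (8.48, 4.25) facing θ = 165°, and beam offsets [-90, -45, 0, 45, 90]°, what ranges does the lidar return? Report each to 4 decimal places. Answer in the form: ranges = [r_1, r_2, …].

ranges = [2.0091, 2.0207, 6.7615, 6.3278, 1.2941]

beam 1: φ=-90°, α=75°
  cosα=0.2588 sinα=0.9659 | (8,4) | tMaxX 2.0091 tMaxY 0.7765 | tΔX 3.8637 tΔY 1.0353
    t=0.7765 [y] (8,5)
    t=1.8117 [y] (8,6)
    t=2.0091 [x] (9,6) — stop
  → r_1 = 2.0091
beam 2: φ=-45°, α=120°
  cosα=-0.5000 sinα=0.8660 | (8,4) | tMaxX 0.9600 tMaxY 0.8660 | tΔX 2.0000 tΔY 1.1547
    t=0.8660 [y] (8,5)
    t=0.9600 [x] (7,5)
    t=2.0207 [y] (7,6) — stop
  → r_2 = 2.0207
beam 3: φ=0°, α=165°
  cosα=-0.9659 sinα=0.2588 | (8,4) | tMaxX 0.4969 tMaxY 2.8978 | tΔX 1.0353 tΔY 3.8637
    t=0.4969 [x] (7,4)
    t=1.5322 [x] (6,4)
    t=2.5675 [x] (5,4)
    t=2.8978 [y] (5,5)
    t=3.6028 [x] (4,5)
    t=4.6380 [x] (3,5)
    t=5.6733 [x] (2,5)
    t=6.7086 [x] (1,5)
    t=6.7615 [y] (1,6) — stop
  → r_3 = 6.7615
beam 4: φ=45°, α=210°
  cosα=-0.8660 sinα=-0.5000 | (8,4) | tMaxX 0.5543 tMaxY 0.5000 | tΔX 1.1547 tΔY 2.0000
    t=0.5000 [y] (8,3)
    t=0.5543 [x] (7,3)
    t=1.7090 [x] (6,3)
    t=2.5000 [y] (6,2)
    t=2.8637 [x] (5,2)
    t=4.0184 [x] (4,2)
    t=4.5000 [y] (4,1)
    t=5.1731 [x] (3,1)
    t=6.3278 [x] (2,1) — stop
  → r_4 = 6.3278
beam 5: φ=90°, α=255°
  cosα=-0.2588 sinα=-0.9659 | (8,4) | tMaxX 1.8546 tMaxY 0.2588 | tΔX 3.8637 tΔY 1.0353
    t=0.2588 [y] (8,3)
    t=1.2941 [y] (8,2) — stop
  → r_5 = 1.2941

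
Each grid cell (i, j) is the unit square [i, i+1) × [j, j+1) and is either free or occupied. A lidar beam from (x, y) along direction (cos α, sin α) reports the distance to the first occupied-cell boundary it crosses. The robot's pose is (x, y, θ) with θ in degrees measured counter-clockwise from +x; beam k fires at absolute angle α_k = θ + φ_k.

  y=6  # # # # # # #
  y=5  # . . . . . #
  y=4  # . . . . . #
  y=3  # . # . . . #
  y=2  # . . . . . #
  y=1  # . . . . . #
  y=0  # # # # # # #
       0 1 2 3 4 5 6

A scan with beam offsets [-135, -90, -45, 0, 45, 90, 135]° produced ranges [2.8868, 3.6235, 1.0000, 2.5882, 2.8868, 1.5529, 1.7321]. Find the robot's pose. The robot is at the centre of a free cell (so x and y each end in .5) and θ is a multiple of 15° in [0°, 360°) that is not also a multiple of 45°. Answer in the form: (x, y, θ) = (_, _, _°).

(x, y, θ) = (3.5, 2.5, 165°)

Candidates: 24 free-cell centres × 16 headings = 384 poses. Raycast each; keep the one whose scan matches to 4 dp.
  (5.5, 1.5, 75°): beam 1 = 0.5774 ≠ 2.8868 ✗
  (2.5, 2.5, 120°): beam 1 = 3.6235 ≠ 2.8868 ✗
  (3.5, 1.5, 150°): beam 1 = 2.5882 ≠ 2.8868 ✗
  …
  (3.5, 2.5, 165°): r_1=2.8868, r_2=3.6235, r_3=1.0000, r_4=2.5882, r_5=2.8868, r_6=1.5529, r_7=1.7321 — all match ✓
Unique over the lattice → pose = (3.5, 2.5, 165°).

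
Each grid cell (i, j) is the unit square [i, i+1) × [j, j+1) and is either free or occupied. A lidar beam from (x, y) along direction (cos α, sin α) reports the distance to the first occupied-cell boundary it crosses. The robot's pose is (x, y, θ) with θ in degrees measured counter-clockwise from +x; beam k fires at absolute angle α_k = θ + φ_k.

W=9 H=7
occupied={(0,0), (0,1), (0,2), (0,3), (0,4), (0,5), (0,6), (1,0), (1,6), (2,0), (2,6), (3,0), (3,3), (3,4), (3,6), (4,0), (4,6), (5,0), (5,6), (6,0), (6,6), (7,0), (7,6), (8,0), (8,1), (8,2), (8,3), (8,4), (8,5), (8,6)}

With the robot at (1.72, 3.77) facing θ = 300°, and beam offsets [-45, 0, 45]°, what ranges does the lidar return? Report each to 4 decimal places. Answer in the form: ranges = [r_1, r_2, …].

beam 1: φ=-45°, α=255°
  direction (-0.2588, -0.9659); cell (1,3); t to first gridline: x 2.7819, y 0.7972 (then +3.8637 / +1.0353)
    (1,2) via y @ 0.7972
    (1,1) via y @ 1.8324
    (0,1) via x @ 2.7819  # hit
  → r_1 = 2.7819
beam 2: φ=0°, α=300°
  direction (0.5000, -0.8660); cell (1,3); t to first gridline: x 0.5600, y 0.8891 (then +2.0000 / +1.1547)
    (2,3) via x @ 0.5600
    (2,2) via y @ 0.8891
    (2,1) via y @ 2.0438
    (3,1) via x @ 2.5600
    (3,0) via y @ 3.1985  # hit
  → r_2 = 3.1985
beam 3: φ=45°, α=345°
  direction (0.9659, -0.2588); cell (1,3); t to first gridline: x 0.2899, y 2.9751 (then +1.0353 / +3.8637)
    (2,3) via x @ 0.2899
    (3,3) via x @ 1.3252  # hit
  → r_3 = 1.3252

ranges = [2.7819, 3.1985, 1.3252]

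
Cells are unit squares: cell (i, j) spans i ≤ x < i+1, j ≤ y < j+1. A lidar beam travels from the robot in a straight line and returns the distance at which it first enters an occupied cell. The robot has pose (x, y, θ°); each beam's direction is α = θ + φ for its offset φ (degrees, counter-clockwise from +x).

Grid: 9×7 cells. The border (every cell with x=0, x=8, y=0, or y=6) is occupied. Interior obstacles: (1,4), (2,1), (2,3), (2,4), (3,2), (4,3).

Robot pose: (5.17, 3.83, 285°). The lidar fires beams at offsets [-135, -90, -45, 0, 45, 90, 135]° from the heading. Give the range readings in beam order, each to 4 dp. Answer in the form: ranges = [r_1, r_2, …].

beam 1: φ=-135°, α=150°
  d=(-0.8660,0.5000)  start (5,3)  tX=0.1963 tY=0.3400  stride 1/|dx|=1.1547 1/|dy|=2.0000
    cross x-line → (4,3), t=0.1963 (wall)
  → r_1 = 0.1963
beam 2: φ=-90°, α=195°
  d=(-0.9659,-0.2588)  start (5,3)  tX=0.1760 tY=3.2069  stride 1/|dx|=1.0353 1/|dy|=3.8637
    cross x-line → (4,3), t=0.1760 (wall)
  → r_2 = 0.1760
beam 3: φ=-45°, α=240°
  d=(-0.5000,-0.8660)  start (5,3)  tX=0.3400 tY=0.9584  stride 1/|dx|=2.0000 1/|dy|=1.1547
    cross x-line → (4,3), t=0.3400 (wall)
  → r_3 = 0.3400
beam 4: φ=0°, α=285°
  d=(0.2588,-0.9659)  start (5,3)  tX=3.2069 tY=0.8593  stride 1/|dx|=3.8637 1/|dy|=1.0353
    cross y-line → (5,2), t=0.8593
    cross y-line → (5,1), t=1.8946
    cross y-line → (5,0), t=2.9298 (wall)
  → r_4 = 2.9298
beam 5: φ=45°, α=330°
  d=(0.8660,-0.5000)  start (5,3)  tX=0.9584 tY=1.6600  stride 1/|dx|=1.1547 1/|dy|=2.0000
    cross x-line → (6,3), t=0.9584
    cross y-line → (6,2), t=1.6600
    cross x-line → (7,2), t=2.1131
    cross x-line → (8,2), t=3.2678 (wall)
  → r_5 = 3.2678
beam 6: φ=90°, α=15°
  d=(0.9659,0.2588)  start (5,3)  tX=0.8593 tY=0.6568  stride 1/|dx|=1.0353 1/|dy|=3.8637
    cross y-line → (5,4), t=0.6568
    cross x-line → (6,4), t=0.8593
    cross x-line → (7,4), t=1.8946
    cross x-line → (8,4), t=2.9298 (wall)
  → r_6 = 2.9298
beam 7: φ=135°, α=60°
  d=(0.5000,0.8660)  start (5,3)  tX=1.6600 tY=0.1963  stride 1/|dx|=2.0000 1/|dy|=1.1547
    cross y-line → (5,4), t=0.1963
    cross y-line → (5,5), t=1.3510
    cross x-line → (6,5), t=1.6600
    cross y-line → (6,6), t=2.5057 (wall)
  → r_7 = 2.5057

ranges = [0.1963, 0.1760, 0.3400, 2.9298, 3.2678, 2.9298, 2.5057]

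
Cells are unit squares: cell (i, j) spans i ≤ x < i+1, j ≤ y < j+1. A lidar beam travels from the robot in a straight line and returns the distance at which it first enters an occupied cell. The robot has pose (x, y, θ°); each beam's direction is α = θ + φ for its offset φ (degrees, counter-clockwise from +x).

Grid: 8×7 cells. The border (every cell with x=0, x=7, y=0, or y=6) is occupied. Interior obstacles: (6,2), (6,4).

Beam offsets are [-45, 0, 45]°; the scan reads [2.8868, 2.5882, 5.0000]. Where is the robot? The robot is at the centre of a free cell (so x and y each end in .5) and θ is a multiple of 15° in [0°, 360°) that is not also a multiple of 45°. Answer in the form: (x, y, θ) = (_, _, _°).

(x, y, θ) = (2.5, 3.5, 285°)

The pose lattice has 28·16 = 448 candidates. Test each by forward raycasting.
  (3.5, 5.5, 330°): beam 1 = 4.6587 ≠ 2.8868 ✗
  (1.5, 4.5, 75°): beam 1 = 3.0000 ≠ 2.8868 ✗
  (5.5, 4.5, 150°): beam 1 = 1.5529 ≠ 2.8868 ✗
  (6.5, 5.5, 345°): beam 1 = 0.5774 ≠ 2.8868 ✗
  (5.5, 4.5, 255°): beam 1 = 5.1962 ≠ 2.8868 ✗
  …
  (2.5, 3.5, 285°): r_1=2.8868, r_2=2.5882, r_3=5.0000 — all match ✓
No second candidate reproduces the full scan.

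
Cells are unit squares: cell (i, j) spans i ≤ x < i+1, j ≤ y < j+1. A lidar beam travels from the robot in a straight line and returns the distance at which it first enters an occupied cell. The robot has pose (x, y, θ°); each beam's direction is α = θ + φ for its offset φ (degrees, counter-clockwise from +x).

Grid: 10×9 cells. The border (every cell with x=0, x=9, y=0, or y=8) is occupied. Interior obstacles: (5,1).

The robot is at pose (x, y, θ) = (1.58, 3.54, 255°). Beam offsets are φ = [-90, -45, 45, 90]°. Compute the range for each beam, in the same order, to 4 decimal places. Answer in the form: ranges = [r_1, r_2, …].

ranges = [0.6005, 0.6697, 2.9329, 7.6817]

beam 1: φ=-90°, α=165°
  cosα=-0.9659 sinα=0.2588 | (1,3) | tMaxX 0.6005 tMaxY 1.7773 | tΔX 1.0353 tΔY 3.8637
    t=0.6005 [x] (0,3) — stop
  → r_1 = 0.6005
beam 2: φ=-45°, α=210°
  cosα=-0.8660 sinα=-0.5000 | (1,3) | tMaxX 0.6697 tMaxY 1.0800 | tΔX 1.1547 tΔY 2.0000
    t=0.6697 [x] (0,3) — stop
  → r_2 = 0.6697
beam 3: φ=45°, α=300°
  cosα=0.5000 sinα=-0.8660 | (1,3) | tMaxX 0.8400 tMaxY 0.6235 | tΔX 2.0000 tΔY 1.1547
    t=0.6235 [y] (1,2)
    t=0.8400 [x] (2,2)
    t=1.7782 [y] (2,1)
    t=2.8400 [x] (3,1)
    t=2.9329 [y] (3,0) — stop
  → r_3 = 2.9329
beam 4: φ=90°, α=345°
  cosα=0.9659 sinα=-0.2588 | (1,3) | tMaxX 0.4348 tMaxY 2.0864 | tΔX 1.0353 tΔY 3.8637
    t=0.4348 [x] (2,3)
    t=1.4701 [x] (3,3)
    t=2.0864 [y] (3,2)
    t=2.5054 [x] (4,2)
    t=3.5406 [x] (5,2)
    t=4.5759 [x] (6,2)
    t=5.6112 [x] (7,2)
    t=5.9501 [y] (7,1)
    t=6.6465 [x] (8,1)
    t=7.6817 [x] (9,1) — stop
  → r_4 = 7.6817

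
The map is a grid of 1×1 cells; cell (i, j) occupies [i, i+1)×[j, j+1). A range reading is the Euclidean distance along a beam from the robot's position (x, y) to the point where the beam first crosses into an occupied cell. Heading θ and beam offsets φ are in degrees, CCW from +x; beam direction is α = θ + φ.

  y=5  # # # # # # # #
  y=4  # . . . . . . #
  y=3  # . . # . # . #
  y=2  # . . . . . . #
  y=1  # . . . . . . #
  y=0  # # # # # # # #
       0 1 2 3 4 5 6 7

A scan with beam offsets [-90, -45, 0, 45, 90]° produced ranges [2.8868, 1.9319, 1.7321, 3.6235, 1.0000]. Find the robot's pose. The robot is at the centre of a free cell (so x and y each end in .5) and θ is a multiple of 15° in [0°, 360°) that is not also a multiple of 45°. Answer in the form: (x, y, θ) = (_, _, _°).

Enumerate (i+0.5, j+0.5, θ) over the 22 free cells and 16 admissible headings. For each, cast all 5 beams and compare to the given ranges.
  (1.5, 2.5, 300°): beam 1 = 0.5774 ≠ 2.8868 ✗
  (5.5, 2.5, 105°): beam 1 = 1.5529 ≠ 2.8868 ✗
  (1.5, 1.5, 345°): beam 1 = 0.5176 ≠ 2.8868 ✗
  (5.5, 2.5, 285°): beam 1 = 4.6587 ≠ 2.8868 ✗
  …
  (4.5, 1.5, 120°): r_1=2.8868, r_2=1.9319, r_3=1.7321, r_4=3.6235, r_5=1.0000 — all match ✓
No second candidate reproduces the full scan.

(x, y, θ) = (4.5, 1.5, 120°)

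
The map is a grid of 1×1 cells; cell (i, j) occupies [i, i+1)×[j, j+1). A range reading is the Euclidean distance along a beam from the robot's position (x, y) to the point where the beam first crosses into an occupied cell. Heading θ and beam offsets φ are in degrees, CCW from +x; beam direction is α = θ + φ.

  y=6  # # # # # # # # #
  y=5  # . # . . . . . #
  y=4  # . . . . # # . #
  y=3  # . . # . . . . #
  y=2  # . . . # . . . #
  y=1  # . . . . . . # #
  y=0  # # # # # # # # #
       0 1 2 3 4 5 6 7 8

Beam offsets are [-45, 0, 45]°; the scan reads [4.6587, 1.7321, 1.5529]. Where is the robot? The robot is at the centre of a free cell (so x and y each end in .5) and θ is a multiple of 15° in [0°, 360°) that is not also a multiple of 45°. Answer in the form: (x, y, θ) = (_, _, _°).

Candidates: 29 free-cell centres × 16 headings = 464 poses. Raycast each; keep the one whose scan matches to 4 dp.
  (1.5, 4.5, 255°): beam 1 = 0.5774 ≠ 4.6587 ✗
  (6.5, 3.5, 285°): beam 1 = 2.8868 ≠ 4.6587 ✗
  (6.5, 1.5, 255°): beam 1 = 1.0000 ≠ 4.6587 ✗
  (4.5, 3.5, 345°): beam 1 = 0.5774 ≠ 4.6587 ✗
  …
  (2.5, 1.5, 150°): r_1=4.6587, r_2=1.7321, r_3=1.5529 — all match ✓
Unique over the lattice → pose = (2.5, 1.5, 150°).

(x, y, θ) = (2.5, 1.5, 150°)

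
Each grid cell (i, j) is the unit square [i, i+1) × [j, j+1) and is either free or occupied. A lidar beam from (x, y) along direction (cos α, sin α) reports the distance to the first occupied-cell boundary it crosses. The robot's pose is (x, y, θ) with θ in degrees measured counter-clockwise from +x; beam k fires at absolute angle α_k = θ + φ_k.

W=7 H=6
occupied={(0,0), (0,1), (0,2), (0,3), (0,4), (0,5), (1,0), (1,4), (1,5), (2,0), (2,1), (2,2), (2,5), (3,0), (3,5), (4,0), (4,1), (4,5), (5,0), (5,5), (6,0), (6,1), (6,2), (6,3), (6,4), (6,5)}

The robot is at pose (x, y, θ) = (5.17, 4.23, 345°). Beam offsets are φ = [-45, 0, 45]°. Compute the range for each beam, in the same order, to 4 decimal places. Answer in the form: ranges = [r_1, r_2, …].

beam 1: φ=-45°, α=300°
  dir = (cos 300°, sin 300°) = (0.5000, -0.8660); from cell (5,4)
  next x-line at t=1.6600, next y-line at t=0.2656; Δt_x=2.0000, Δt_y=1.1547
    y: enter (5,3) at t=0.2656
    y: enter (5,2) at t=1.4203
    x: enter (6,2) at t=1.6600 ← occupied
  → r_1 = 1.6600
beam 2: φ=0°, α=345°
  dir = (cos 345°, sin 345°) = (0.9659, -0.2588); from cell (5,4)
  next x-line at t=0.8593, next y-line at t=0.8887; Δt_x=1.0353, Δt_y=3.8637
    x: enter (6,4) at t=0.8593 ← occupied
  → r_2 = 0.8593
beam 3: φ=45°, α=30°
  dir = (cos 30°, sin 30°) = (0.8660, 0.5000); from cell (5,4)
  next x-line at t=0.9584, next y-line at t=1.5400; Δt_x=1.1547, Δt_y=2.0000
    x: enter (6,4) at t=0.9584 ← occupied
  → r_3 = 0.9584

ranges = [1.6600, 0.8593, 0.9584]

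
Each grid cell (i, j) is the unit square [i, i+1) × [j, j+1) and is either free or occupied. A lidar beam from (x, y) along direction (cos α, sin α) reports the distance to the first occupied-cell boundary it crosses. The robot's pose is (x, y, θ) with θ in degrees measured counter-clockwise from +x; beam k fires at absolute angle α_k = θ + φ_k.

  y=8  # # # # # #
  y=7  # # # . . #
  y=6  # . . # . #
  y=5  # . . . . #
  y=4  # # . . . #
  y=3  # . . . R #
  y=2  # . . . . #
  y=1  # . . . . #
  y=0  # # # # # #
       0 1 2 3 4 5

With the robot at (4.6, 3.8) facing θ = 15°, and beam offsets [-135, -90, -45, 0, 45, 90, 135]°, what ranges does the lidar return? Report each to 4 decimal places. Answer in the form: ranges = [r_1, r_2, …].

ranges = [3.2332, 1.5455, 0.4619, 0.4141, 0.8000, 2.3182, 4.1569]

beam 1: φ=-135°, α=240°
  cosα=-0.5000 sinα=-0.8660 | (4,3) | tMaxX 1.2000 tMaxY 0.9238 | tΔX 2.0000 tΔY 1.1547
    t=0.9238 [y] (4,2)
    t=1.2000 [x] (3,2)
    t=2.0785 [y] (3,1)
    t=3.2000 [x] (2,1)
    t=3.2332 [y] (2,0) — stop
  → r_1 = 3.2332
beam 2: φ=-90°, α=285°
  cosα=0.2588 sinα=-0.9659 | (4,3) | tMaxX 1.5455 tMaxY 0.8282 | tΔX 3.8637 tΔY 1.0353
    t=0.8282 [y] (4,2)
    t=1.5455 [x] (5,2) — stop
  → r_2 = 1.5455
beam 3: φ=-45°, α=330°
  cosα=0.8660 sinα=-0.5000 | (4,3) | tMaxX 0.4619 tMaxY 1.6000 | tΔX 1.1547 tΔY 2.0000
    t=0.4619 [x] (5,3) — stop
  → r_3 = 0.4619
beam 4: φ=0°, α=15°
  cosα=0.9659 sinα=0.2588 | (4,3) | tMaxX 0.4141 tMaxY 0.7727 | tΔX 1.0353 tΔY 3.8637
    t=0.4141 [x] (5,3) — stop
  → r_4 = 0.4141
beam 5: φ=45°, α=60°
  cosα=0.5000 sinα=0.8660 | (4,3) | tMaxX 0.8000 tMaxY 0.2309 | tΔX 2.0000 tΔY 1.1547
    t=0.2309 [y] (4,4)
    t=0.8000 [x] (5,4) — stop
  → r_5 = 0.8000
beam 6: φ=90°, α=105°
  cosα=-0.2588 sinα=0.9659 | (4,3) | tMaxX 2.3182 tMaxY 0.2071 | tΔX 3.8637 tΔY 1.0353
    t=0.2071 [y] (4,4)
    t=1.2423 [y] (4,5)
    t=2.2776 [y] (4,6)
    t=2.3182 [x] (3,6) — stop
  → r_6 = 2.3182
beam 7: φ=135°, α=150°
  cosα=-0.8660 sinα=0.5000 | (4,3) | tMaxX 0.6928 tMaxY 0.4000 | tΔX 1.1547 tΔY 2.0000
    t=0.4000 [y] (4,4)
    t=0.6928 [x] (3,4)
    t=1.8475 [x] (2,4)
    t=2.4000 [y] (2,5)
    t=3.0022 [x] (1,5)
    t=4.1569 [x] (0,5) — stop
  → r_7 = 4.1569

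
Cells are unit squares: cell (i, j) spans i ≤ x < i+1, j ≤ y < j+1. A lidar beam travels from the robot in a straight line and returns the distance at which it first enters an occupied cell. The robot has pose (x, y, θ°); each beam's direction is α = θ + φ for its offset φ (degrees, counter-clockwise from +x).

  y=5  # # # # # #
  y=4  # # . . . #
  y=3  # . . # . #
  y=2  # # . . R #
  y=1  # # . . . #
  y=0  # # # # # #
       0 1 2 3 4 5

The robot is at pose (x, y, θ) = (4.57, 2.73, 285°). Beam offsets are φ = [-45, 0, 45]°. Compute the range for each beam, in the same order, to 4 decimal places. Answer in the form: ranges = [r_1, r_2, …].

ranges = [1.9976, 1.6614, 0.4965]

beam 1: φ=-45°, α=240°
  dir = (cos 240°, sin 240°) = (-0.5000, -0.8660); from cell (4,2)
  next x-line at t=1.1400, next y-line at t=0.8429; Δt_x=2.0000, Δt_y=1.1547
    y: enter (4,1) at t=0.8429
    x: enter (3,1) at t=1.1400
    y: enter (3,0) at t=1.9976 ← occupied
  → r_1 = 1.9976
beam 2: φ=0°, α=285°
  dir = (cos 285°, sin 285°) = (0.2588, -0.9659); from cell (4,2)
  next x-line at t=1.6614, next y-line at t=0.7558; Δt_x=3.8637, Δt_y=1.0353
    y: enter (4,1) at t=0.7558
    x: enter (5,1) at t=1.6614 ← occupied
  → r_2 = 1.6614
beam 3: φ=45°, α=330°
  dir = (cos 330°, sin 330°) = (0.8660, -0.5000); from cell (4,2)
  next x-line at t=0.4965, next y-line at t=1.4600; Δt_x=1.1547, Δt_y=2.0000
    x: enter (5,2) at t=0.4965 ← occupied
  → r_3 = 0.4965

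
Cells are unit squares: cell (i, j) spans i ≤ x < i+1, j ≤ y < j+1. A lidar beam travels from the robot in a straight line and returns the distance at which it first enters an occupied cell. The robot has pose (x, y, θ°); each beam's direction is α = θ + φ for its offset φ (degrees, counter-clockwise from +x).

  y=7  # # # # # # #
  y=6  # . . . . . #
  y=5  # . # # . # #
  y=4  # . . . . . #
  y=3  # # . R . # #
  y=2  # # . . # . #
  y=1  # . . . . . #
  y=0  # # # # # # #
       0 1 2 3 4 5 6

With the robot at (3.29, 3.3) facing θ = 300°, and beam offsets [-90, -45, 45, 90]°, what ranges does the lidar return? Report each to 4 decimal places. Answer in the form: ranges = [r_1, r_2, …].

beam 1: φ=-90°, α=210°
  direction (-0.8660, -0.5000); cell (3,3); t to first gridline: x 0.3349, y 0.6000 (then +1.1547 / +2.0000)
    (2,3) via x @ 0.3349
    (2,2) via y @ 0.6000
    (1,2) via x @ 1.4896  # hit
  → r_1 = 1.4896
beam 2: φ=-45°, α=255°
  direction (-0.2588, -0.9659); cell (3,3); t to first gridline: x 1.1205, y 0.3106 (then +3.8637 / +1.0353)
    (3,2) via y @ 0.3106
    (2,2) via x @ 1.1205
    (2,1) via y @ 1.3459
    (2,0) via y @ 2.3811  # hit
  → r_2 = 2.3811
beam 3: φ=45°, α=345°
  direction (0.9659, -0.2588); cell (3,3); t to first gridline: x 0.7350, y 1.1591 (then +1.0353 / +3.8637)
    (4,3) via x @ 0.7350
    (4,2) via y @ 1.1591  # hit
  → r_3 = 1.1591
beam 4: φ=90°, α=30°
  direction (0.8660, 0.5000); cell (3,3); t to first gridline: x 0.8198, y 1.4000 (then +1.1547 / +2.0000)
    (4,3) via x @ 0.8198
    (4,4) via y @ 1.4000
    (5,4) via x @ 1.9745
    (6,4) via x @ 3.1292  # hit
  → r_4 = 3.1292

ranges = [1.4896, 2.3811, 1.1591, 3.1292]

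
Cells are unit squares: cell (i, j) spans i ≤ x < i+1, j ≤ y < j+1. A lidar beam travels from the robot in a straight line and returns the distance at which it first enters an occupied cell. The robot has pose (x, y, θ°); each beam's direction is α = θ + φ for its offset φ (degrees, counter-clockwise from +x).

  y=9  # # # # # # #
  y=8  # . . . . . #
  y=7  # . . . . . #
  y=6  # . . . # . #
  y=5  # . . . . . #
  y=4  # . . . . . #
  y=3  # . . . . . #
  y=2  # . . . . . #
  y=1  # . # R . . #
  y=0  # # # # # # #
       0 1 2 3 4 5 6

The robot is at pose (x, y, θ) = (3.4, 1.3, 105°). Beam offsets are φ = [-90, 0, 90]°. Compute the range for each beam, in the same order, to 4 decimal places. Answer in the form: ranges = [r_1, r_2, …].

beam 1: φ=-90°, α=15°
  d=(0.9659,0.2588)  start (3,1)  tX=0.6212 tY=2.7046  stride 1/|dx|=1.0353 1/|dy|=3.8637
    cross x-line → (4,1), t=0.6212
    cross x-line → (5,1), t=1.6564
    cross x-line → (6,1), t=2.6917 (wall)
  → r_1 = 2.6917
beam 2: φ=0°, α=105°
  d=(-0.2588,0.9659)  start (3,1)  tX=1.5455 tY=0.7247  stride 1/|dx|=3.8637 1/|dy|=1.0353
    cross y-line → (3,2), t=0.7247
    cross x-line → (2,2), t=1.5455
    cross y-line → (2,3), t=1.7600
    cross y-line → (2,4), t=2.7952
    cross y-line → (2,5), t=3.8305
    cross y-line → (2,6), t=4.8658
    cross x-line → (1,6), t=5.4092
    cross y-line → (1,7), t=5.9011
    cross y-line → (1,8), t=6.9364
    cross y-line → (1,9), t=7.9716 (wall)
  → r_2 = 7.9716
beam 3: φ=90°, α=195°
  d=(-0.9659,-0.2588)  start (3,1)  tX=0.4141 tY=1.1591  stride 1/|dx|=1.0353 1/|dy|=3.8637
    cross x-line → (2,1), t=0.4141 (wall)
  → r_3 = 0.4141

ranges = [2.6917, 7.9716, 0.4141]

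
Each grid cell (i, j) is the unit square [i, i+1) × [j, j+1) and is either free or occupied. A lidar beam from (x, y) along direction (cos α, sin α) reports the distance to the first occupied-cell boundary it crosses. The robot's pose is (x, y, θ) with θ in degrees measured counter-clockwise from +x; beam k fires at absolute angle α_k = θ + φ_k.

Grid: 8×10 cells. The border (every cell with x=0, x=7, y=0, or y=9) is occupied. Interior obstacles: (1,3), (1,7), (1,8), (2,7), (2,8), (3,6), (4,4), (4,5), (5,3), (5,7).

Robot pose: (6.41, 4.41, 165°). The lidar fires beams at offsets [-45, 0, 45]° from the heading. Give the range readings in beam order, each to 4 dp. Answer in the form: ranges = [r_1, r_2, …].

beam 1: φ=-45°, α=120°
  cosα=-0.5000 sinα=0.8660 | (6,4) | tMaxX 0.8200 tMaxY 0.6813 | tΔX 2.0000 tΔY 1.1547
    t=0.6813 [y] (6,5)
    t=0.8200 [x] (5,5)
    t=1.8360 [y] (5,6)
    t=2.8200 [x] (4,6)
    t=2.9907 [y] (4,7)
    t=4.1454 [y] (4,8)
    t=4.8200 [x] (3,8)
    t=5.3001 [y] (3,9) — stop
  → r_1 = 5.3001
beam 2: φ=0°, α=165°
  cosα=-0.9659 sinα=0.2588 | (6,4) | tMaxX 0.4245 tMaxY 2.2796 | tΔX 1.0353 tΔY 3.8637
    t=0.4245 [x] (5,4)
    t=1.4597 [x] (4,4) — stop
  → r_2 = 1.4597
beam 3: φ=45°, α=210°
  cosα=-0.8660 sinα=-0.5000 | (6,4) | tMaxX 0.4734 tMaxY 0.8200 | tΔX 1.1547 tΔY 2.0000
    t=0.4734 [x] (5,4)
    t=0.8200 [y] (5,3) — stop
  → r_3 = 0.8200

ranges = [5.3001, 1.4597, 0.8200]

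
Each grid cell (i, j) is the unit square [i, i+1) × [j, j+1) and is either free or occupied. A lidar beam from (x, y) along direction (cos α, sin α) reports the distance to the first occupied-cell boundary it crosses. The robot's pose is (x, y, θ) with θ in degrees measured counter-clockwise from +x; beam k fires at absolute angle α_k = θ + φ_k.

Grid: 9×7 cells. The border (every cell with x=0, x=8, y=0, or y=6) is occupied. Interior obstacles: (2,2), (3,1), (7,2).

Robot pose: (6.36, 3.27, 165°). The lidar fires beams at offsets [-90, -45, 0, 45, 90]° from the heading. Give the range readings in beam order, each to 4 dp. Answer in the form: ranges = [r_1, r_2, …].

ranges = [2.8263, 3.1523, 5.5491, 2.7251, 2.3501]

beam 1: φ=-90°, α=75°
  cosα=0.2588 sinα=0.9659 | (6,3) | tMaxX 2.4728 tMaxY 0.7558 | tΔX 3.8637 tΔY 1.0353
    t=0.7558 [y] (6,4)
    t=1.7910 [y] (6,5)
    t=2.4728 [x] (7,5)
    t=2.8263 [y] (7,6) — stop
  → r_1 = 2.8263
beam 2: φ=-45°, α=120°
  cosα=-0.5000 sinα=0.8660 | (6,3) | tMaxX 0.7200 tMaxY 0.8429 | tΔX 2.0000 tΔY 1.1547
    t=0.7200 [x] (5,3)
    t=0.8429 [y] (5,4)
    t=1.9976 [y] (5,5)
    t=2.7200 [x] (4,5)
    t=3.1523 [y] (4,6) — stop
  → r_2 = 3.1523
beam 3: φ=0°, α=165°
  cosα=-0.9659 sinα=0.2588 | (6,3) | tMaxX 0.3727 tMaxY 2.8205 | tΔX 1.0353 tΔY 3.8637
    t=0.3727 [x] (5,3)
    t=1.4080 [x] (4,3)
    t=2.4433 [x] (3,3)
    t=2.8205 [y] (3,4)
    t=3.4785 [x] (2,4)
    t=4.5138 [x] (1,4)
    t=5.5491 [x] (0,4) — stop
  → r_3 = 5.5491
beam 4: φ=45°, α=210°
  cosα=-0.8660 sinα=-0.5000 | (6,3) | tMaxX 0.4157 tMaxY 0.5400 | tΔX 1.1547 tΔY 2.0000
    t=0.4157 [x] (5,3)
    t=0.5400 [y] (5,2)
    t=1.5704 [x] (4,2)
    t=2.5400 [y] (4,1)
    t=2.7251 [x] (3,1) — stop
  → r_4 = 2.7251
beam 5: φ=90°, α=255°
  cosα=-0.2588 sinα=-0.9659 | (6,3) | tMaxX 1.3909 tMaxY 0.2795 | tΔX 3.8637 tΔY 1.0353
    t=0.2795 [y] (6,2)
    t=1.3148 [y] (6,1)
    t=1.3909 [x] (5,1)
    t=2.3501 [y] (5,0) — stop
  → r_5 = 2.3501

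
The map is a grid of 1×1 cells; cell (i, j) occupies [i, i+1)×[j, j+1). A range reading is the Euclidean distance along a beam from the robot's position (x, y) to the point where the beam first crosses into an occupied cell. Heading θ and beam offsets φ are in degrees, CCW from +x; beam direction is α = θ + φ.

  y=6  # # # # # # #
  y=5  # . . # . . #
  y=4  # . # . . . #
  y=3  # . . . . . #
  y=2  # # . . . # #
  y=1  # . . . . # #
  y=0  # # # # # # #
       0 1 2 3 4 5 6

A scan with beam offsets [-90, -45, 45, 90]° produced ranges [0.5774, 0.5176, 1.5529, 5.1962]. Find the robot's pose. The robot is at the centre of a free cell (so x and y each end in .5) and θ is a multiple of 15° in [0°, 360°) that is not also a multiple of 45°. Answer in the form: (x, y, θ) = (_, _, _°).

(x, y, θ) = (5.5, 5.5, 150°)

Candidates: 20 free-cell centres × 16 headings = 320 poses. Raycast each; keep the one whose scan matches to 4 dp.
  (3.5, 1.5, 240°): beam 1 = 1.7321 ≠ 0.5774 ✗
  (5.5, 4.5, 300°): beam 1 = 4.0415 ≠ 0.5774 ✗
  (4.5, 4.5, 255°): beam 1 = 1.5529 ≠ 0.5774 ✗
  (1.5, 1.5, 345°): beam 1 = 0.5176 ≠ 0.5774 ✗
  …
  (5.5, 5.5, 150°): r_1=0.5774, r_2=0.5176, r_3=1.5529, r_4=5.1962 — all match ✓
No second candidate reproduces the full scan.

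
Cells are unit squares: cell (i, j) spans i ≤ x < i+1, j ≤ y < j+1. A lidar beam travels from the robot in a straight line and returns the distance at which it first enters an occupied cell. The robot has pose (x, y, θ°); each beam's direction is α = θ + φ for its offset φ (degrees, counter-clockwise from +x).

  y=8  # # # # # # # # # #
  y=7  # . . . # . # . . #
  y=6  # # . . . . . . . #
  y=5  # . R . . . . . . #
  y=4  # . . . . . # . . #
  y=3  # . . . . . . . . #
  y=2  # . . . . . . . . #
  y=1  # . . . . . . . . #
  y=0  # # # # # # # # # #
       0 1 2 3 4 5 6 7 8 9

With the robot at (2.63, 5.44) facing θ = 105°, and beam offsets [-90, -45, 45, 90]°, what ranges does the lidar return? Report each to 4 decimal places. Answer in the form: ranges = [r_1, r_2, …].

ranges = [6.5947, 2.7400, 1.1200, 1.6875]

beam 1: φ=-90°, α=15°
  direction (0.9659, 0.2588); cell (2,5); t to first gridline: x 0.3831, y 2.1637 (then +1.0353 / +3.8637)
    (3,5) via x @ 0.3831
    (4,5) via x @ 1.4183
    (4,6) via y @ 2.1637
    (5,6) via x @ 2.4536
    (6,6) via x @ 3.4889
    (7,6) via x @ 4.5242
    (8,6) via x @ 5.5594
    (8,7) via y @ 6.0274
    (9,7) via x @ 6.5947  # hit
  → r_1 = 6.5947
beam 2: φ=-45°, α=60°
  direction (0.5000, 0.8660); cell (2,5); t to first gridline: x 0.7400, y 0.6466 (then +2.0000 / +1.1547)
    (2,6) via y @ 0.6466
    (3,6) via x @ 0.7400
    (3,7) via y @ 1.8013
    (4,7) via x @ 2.7400  # hit
  → r_2 = 2.7400
beam 3: φ=45°, α=150°
  direction (-0.8660, 0.5000); cell (2,5); t to first gridline: x 0.7275, y 1.1200 (then +1.1547 / +2.0000)
    (1,5) via x @ 0.7275
    (1,6) via y @ 1.1200  # hit
  → r_3 = 1.1200
beam 4: φ=90°, α=195°
  direction (-0.9659, -0.2588); cell (2,5); t to first gridline: x 0.6522, y 1.7000 (then +1.0353 / +3.8637)
    (1,5) via x @ 0.6522
    (0,5) via x @ 1.6875  # hit
  → r_4 = 1.6875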